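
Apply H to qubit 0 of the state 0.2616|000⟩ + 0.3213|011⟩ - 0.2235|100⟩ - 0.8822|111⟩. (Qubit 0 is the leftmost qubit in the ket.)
0.02694|000⟩ - 0.3966|011⟩ + 0.343|100⟩ + 0.851|111⟩

H on qubit 0 mixes each pair of kets that differ only in qubit 0: amplitudes (a, b) of (|…0…⟩, |…1…⟩) become ((a + b)/√2, (a − b)/√2). Kets absent from the input have amplitude 0.
(|000⟩, |100⟩): (a, b) = (0.2616, -0.2235) → (0.02694, 0.343)
(|011⟩, |111⟩): (a, b) = (0.3213, -0.8822) → (-0.3966, 0.851)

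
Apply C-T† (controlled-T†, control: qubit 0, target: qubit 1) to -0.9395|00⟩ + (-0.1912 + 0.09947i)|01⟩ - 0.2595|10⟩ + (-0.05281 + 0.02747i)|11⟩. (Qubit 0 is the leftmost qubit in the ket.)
-0.9395|00⟩ + (-0.1912 + 0.09947i)|01⟩ - 0.2595|10⟩ + (-0.01792 + 0.05677i)|11⟩

C-T† leaves the control-|0⟩ kets |00⟩, |01⟩ unchanged and applies T† to qubit 1 on the control-|1⟩ pair (|10⟩, |11⟩).
T† = [[1, 0], [0, (1/√2 - (1/√2)i)]].
With a = amp(|10⟩) = -0.2595 and b = amp(|11⟩) = (-0.05281 + 0.02747i):
new amp(|10⟩) = (1)·a = -0.2595
new amp(|11⟩) = (1/√2 - (1/√2)i)·b = (-0.01792 + 0.05677i)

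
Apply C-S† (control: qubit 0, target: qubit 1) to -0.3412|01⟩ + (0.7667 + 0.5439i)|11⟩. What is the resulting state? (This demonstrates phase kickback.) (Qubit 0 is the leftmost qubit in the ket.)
-0.3412|01⟩ + (0.5439 - 0.7667i)|11⟩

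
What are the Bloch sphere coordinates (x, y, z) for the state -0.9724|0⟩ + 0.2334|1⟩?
(-0.4539, 0, 0.8911)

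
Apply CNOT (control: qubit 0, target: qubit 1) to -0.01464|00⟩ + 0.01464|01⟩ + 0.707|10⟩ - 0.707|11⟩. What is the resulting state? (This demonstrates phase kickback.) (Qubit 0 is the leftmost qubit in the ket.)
-0.01464|00⟩ + 0.01464|01⟩ - 0.707|10⟩ + 0.707|11⟩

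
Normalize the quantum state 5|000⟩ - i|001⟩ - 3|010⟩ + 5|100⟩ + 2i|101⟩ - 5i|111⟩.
0.53|000⟩ - 0.106i|001⟩ - 0.318|010⟩ + 0.53|100⟩ + 0.212i|101⟩ - 0.53i|111⟩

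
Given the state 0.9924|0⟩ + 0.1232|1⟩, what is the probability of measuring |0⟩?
0.9849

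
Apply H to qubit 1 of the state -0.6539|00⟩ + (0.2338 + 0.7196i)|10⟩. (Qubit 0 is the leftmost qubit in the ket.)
-0.4624|00⟩ - 0.4624|01⟩ + (0.1653 + 0.5088i)|10⟩ + (0.1653 + 0.5088i)|11⟩

H on qubit 1 mixes each pair of kets that differ only in qubit 1: amplitudes (a, b) of (|…0…⟩, |…1…⟩) become ((a + b)/√2, (a − b)/√2). Kets absent from the input have amplitude 0.
(|00⟩, |01⟩): (a, b) = (-0.6539, 0) → (-0.4624, -0.4624)
(|10⟩, |11⟩): (a, b) = ((0.2338 + 0.7196i), 0) → ((0.1653 + 0.5088i), (0.1653 + 0.5088i))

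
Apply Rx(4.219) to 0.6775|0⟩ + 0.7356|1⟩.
(-0.3476 - 0.6314i)|0⟩ + (-0.3774 - 0.5815i)|1⟩

Rx(4.219) = [[cos(θ/2), −i·sin(θ/2)], [−i·sin(θ/2), cos(θ/2)]]; θ = 4.219, cos(θ/2) ≈ -0.513024, sin(θ/2) ≈ 0.858374.
With a = amp(|0⟩) = 0.6775 and b = amp(|1⟩) = 0.7356:
new amp(|0⟩) = (-0.513024)·a + (-0.858374i)·b = (-0.3476 - 0.6314i)
new amp(|1⟩) = (-0.858374i)·a + (-0.513024)·b = (-0.3774 - 0.5815i)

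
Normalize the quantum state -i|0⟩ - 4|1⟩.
-0.2425i|0⟩ - 0.9701|1⟩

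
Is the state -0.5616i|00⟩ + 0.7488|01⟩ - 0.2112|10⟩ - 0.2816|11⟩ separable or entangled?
Entangled

Writing the state as a|00⟩ + b|01⟩ + c|10⟩ + d|11⟩, it is a product state iff ad − bc = 0.
Here (a, b, c, d) = (-0.5616i, 0.7488, -0.2112, -0.2816): ad − bc = (-0.5616i)(-0.2816) − (0.7488)(-0.2112) = (0.1581 + 0.1581i) ≠ 0, so the state is entangled.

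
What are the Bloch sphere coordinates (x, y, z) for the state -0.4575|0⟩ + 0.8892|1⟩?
(-0.8136, 0, -0.5814)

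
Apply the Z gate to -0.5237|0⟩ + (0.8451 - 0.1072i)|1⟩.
-0.5237|0⟩ + (-0.8451 + 0.1072i)|1⟩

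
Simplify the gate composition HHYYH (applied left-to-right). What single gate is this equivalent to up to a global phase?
H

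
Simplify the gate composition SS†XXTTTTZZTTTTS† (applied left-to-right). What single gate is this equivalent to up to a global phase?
S†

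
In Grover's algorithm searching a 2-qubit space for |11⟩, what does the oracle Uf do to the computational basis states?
Uf|x⟩ = -|x⟩ if x = 11, else |x⟩ (phase flip on target)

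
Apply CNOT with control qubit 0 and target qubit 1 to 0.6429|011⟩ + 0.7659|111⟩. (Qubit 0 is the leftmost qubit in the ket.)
0.6429|011⟩ + 0.7659|101⟩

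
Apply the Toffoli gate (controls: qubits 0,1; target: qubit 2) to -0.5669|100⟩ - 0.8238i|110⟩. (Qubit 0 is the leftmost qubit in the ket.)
-0.5669|100⟩ - 0.8238i|111⟩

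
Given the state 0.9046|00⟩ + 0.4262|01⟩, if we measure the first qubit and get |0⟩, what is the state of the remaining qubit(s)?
0.9046|0⟩ + 0.4262|1⟩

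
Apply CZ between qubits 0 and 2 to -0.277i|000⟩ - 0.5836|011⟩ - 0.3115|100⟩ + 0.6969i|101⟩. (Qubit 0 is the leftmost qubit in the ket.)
-0.277i|000⟩ - 0.5836|011⟩ - 0.3115|100⟩ - 0.6969i|101⟩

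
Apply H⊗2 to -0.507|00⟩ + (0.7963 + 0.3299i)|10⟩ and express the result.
(0.1447 + 0.165i)|00⟩ + (0.1447 + 0.165i)|01⟩ + (-0.6517 - 0.165i)|10⟩ + (-0.6517 - 0.165i)|11⟩

H⊗2 gives amp(|y⟩) = (1/2) Σ_x (−1)^(x·y) amp(|x⟩), where x·y is the number of positions in which both x and y have a 1.
|00⟩: (-0.507 + (0.7963 + 0.3299i))/2 = (0.1447 + 0.165i)
|01⟩: (-0.507 + (0.7963 + 0.3299i))/2 = (0.1447 + 0.165i)
|10⟩: (-0.507 - (0.7963 + 0.3299i))/2 = (-0.6517 - 0.165i)
|11⟩: (-0.507 - (0.7963 + 0.3299i))/2 = (-0.6517 - 0.165i)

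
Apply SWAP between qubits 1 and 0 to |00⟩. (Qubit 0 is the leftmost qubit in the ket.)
|00⟩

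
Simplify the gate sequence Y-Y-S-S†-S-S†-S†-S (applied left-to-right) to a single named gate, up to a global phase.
I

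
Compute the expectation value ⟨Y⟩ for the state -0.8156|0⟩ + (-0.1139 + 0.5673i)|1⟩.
-0.9254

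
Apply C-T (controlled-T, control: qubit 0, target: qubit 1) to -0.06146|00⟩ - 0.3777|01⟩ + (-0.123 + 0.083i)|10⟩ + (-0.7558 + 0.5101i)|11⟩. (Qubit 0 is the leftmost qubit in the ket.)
-0.06146|00⟩ - 0.3777|01⟩ + (-0.123 + 0.083i)|10⟩ + (-0.8951 - 0.1737i)|11⟩

C-T leaves the control-|0⟩ kets |00⟩, |01⟩ unchanged and applies T to qubit 1 on the control-|1⟩ pair (|10⟩, |11⟩).
T = [[1, 0], [0, (1/√2 + (1/√2)i)]].
With a = amp(|10⟩) = (-0.123 + 0.083i) and b = amp(|11⟩) = (-0.7558 + 0.5101i):
new amp(|10⟩) = (1)·a = (-0.123 + 0.083i)
new amp(|11⟩) = (1/√2 + (1/√2)i)·b = (-0.8951 - 0.1737i)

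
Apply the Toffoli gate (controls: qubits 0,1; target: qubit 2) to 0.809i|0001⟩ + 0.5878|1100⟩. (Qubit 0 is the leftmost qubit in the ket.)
0.809i|0001⟩ + 0.5878|1110⟩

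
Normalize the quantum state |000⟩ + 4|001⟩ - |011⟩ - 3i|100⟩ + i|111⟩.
0.189|000⟩ + 0.7559|001⟩ - 0.189|011⟩ - 0.5669i|100⟩ + 0.189i|111⟩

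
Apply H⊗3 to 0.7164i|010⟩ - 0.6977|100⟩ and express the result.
(-0.2467 + 0.2533i)|000⟩ + (-0.2467 + 0.2533i)|001⟩ + (-0.2467 - 0.2533i)|010⟩ + (-0.2467 - 0.2533i)|011⟩ + (0.2467 + 0.2533i)|100⟩ + (0.2467 + 0.2533i)|101⟩ + (0.2467 - 0.2533i)|110⟩ + (0.2467 - 0.2533i)|111⟩

H⊗3 gives amp(|y⟩) = (1/2√2) Σ_x (−1)^(x·y) amp(|x⟩), where x·y is the number of positions in which both x and y have a 1.
|000⟩: (0.7164i - 0.6977)/(2√2) = (-0.2467 + 0.2533i)
|001⟩: (0.7164i - 0.6977)/(2√2) = (-0.2467 + 0.2533i)
|010⟩: (-0.7164i - 0.6977)/(2√2) = (-0.2467 - 0.2533i)
|011⟩: (-0.7164i - 0.6977)/(2√2) = (-0.2467 - 0.2533i)
|100⟩: (0.7164i + 0.6977)/(2√2) = (0.2467 + 0.2533i)
|101⟩: (0.7164i + 0.6977)/(2√2) = (0.2467 + 0.2533i)
|110⟩: (-0.7164i + 0.6977)/(2√2) = (0.2467 - 0.2533i)
|111⟩: (-0.7164i + 0.6977)/(2√2) = (0.2467 - 0.2533i)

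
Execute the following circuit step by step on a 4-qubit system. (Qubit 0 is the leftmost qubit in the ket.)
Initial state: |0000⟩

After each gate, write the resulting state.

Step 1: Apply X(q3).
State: |0001⟩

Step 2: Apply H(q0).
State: 1/√2|0001⟩ + 1/√2|1001⟩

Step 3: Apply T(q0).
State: 1/√2|0001⟩ + (1/2 + (1/2)i)|1001⟩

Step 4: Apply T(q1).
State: 1/√2|0001⟩ + (1/2 + (1/2)i)|1001⟩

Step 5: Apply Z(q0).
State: 1/√2|0001⟩ + (-1/2 - (1/2)i)|1001⟩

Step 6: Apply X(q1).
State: 1/√2|0101⟩ + (-1/2 - (1/2)i)|1101⟩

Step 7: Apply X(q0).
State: (-1/2 - (1/2)i)|0101⟩ + 1/√2|1101⟩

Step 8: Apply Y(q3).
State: (-1/2 + (1/2)i)|0100⟩ - (1/√2)i|1100⟩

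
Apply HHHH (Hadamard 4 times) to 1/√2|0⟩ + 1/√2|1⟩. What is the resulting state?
1/√2|0⟩ + 1/√2|1⟩

H² = I, so an even number of Hadamards cancels: H^4 = I and the state is unchanged.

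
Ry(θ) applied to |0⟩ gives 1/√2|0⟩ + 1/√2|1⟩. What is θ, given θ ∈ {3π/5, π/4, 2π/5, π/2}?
π/2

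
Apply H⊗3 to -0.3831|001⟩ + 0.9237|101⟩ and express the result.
0.1911|000⟩ - 0.1911|001⟩ + 0.1911|010⟩ - 0.1911|011⟩ - 0.462|100⟩ + 0.462|101⟩ - 0.462|110⟩ + 0.462|111⟩

H⊗3 gives amp(|y⟩) = (1/2√2) Σ_x (−1)^(x·y) amp(|x⟩), where x·y is the number of positions in which both x and y have a 1.
|000⟩: (-0.3831 + 0.9237)/(2√2) = 0.1911
|001⟩: (0.3831 - 0.9237)/(2√2) = -0.1911
|010⟩: (-0.3831 + 0.9237)/(2√2) = 0.1911
|011⟩: (0.3831 - 0.9237)/(2√2) = -0.1911
|100⟩: (-0.3831 - 0.9237)/(2√2) = -0.462
|101⟩: (0.3831 + 0.9237)/(2√2) = 0.462
|110⟩: (-0.3831 - 0.9237)/(2√2) = -0.462
|111⟩: (0.3831 + 0.9237)/(2√2) = 0.462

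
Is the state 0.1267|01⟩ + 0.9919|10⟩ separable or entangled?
Entangled

Writing the state as a|00⟩ + b|01⟩ + c|10⟩ + d|11⟩, it is a product state iff ad − bc = 0.
Here (a, b, c, d) = (0, 0.1267, 0.9919, 0): ad − bc = (0)(0) − (0.1267)(0.9919) = -0.1257 ≠ 0, so the state is entangled.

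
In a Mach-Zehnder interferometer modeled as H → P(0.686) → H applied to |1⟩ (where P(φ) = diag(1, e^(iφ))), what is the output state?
(0.1131 - 0.3167i)|0⟩ + (0.8869 + 0.3167i)|1⟩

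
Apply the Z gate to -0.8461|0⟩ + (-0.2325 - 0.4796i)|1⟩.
-0.8461|0⟩ + (0.2325 + 0.4796i)|1⟩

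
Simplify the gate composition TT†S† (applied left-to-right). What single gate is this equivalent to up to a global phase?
S†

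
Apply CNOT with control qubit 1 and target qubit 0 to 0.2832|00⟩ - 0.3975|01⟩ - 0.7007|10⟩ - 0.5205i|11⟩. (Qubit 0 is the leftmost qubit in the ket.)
0.2832|00⟩ - 0.5205i|01⟩ - 0.7007|10⟩ - 0.3975|11⟩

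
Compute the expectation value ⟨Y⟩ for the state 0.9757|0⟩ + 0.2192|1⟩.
0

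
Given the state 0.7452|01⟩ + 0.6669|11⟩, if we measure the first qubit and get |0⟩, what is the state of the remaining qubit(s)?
|1⟩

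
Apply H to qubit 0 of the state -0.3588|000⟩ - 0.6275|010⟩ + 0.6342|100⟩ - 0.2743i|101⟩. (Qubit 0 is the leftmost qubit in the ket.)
0.1947|000⟩ - 0.194i|001⟩ - 0.4437|010⟩ - 0.7022|100⟩ + 0.194i|101⟩ - 0.4437|110⟩

H on qubit 0 mixes each pair of kets that differ only in qubit 0: amplitudes (a, b) of (|…0…⟩, |…1…⟩) become ((a + b)/√2, (a − b)/√2). Kets absent from the input have amplitude 0.
(|000⟩, |100⟩): (a, b) = (-0.3588, 0.6342) → (0.1947, -0.7022)
(|001⟩, |101⟩): (a, b) = (0, -0.2743i) → (-0.194i, 0.194i)
(|010⟩, |110⟩): (a, b) = (-0.6275, 0) → (-0.4437, -0.4437)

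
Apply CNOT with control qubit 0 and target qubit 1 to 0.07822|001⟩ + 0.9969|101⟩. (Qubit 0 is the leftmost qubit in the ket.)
0.07822|001⟩ + 0.9969|111⟩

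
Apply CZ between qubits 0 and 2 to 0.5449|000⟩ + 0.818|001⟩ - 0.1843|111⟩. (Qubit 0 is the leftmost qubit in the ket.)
0.5449|000⟩ + 0.818|001⟩ + 0.1843|111⟩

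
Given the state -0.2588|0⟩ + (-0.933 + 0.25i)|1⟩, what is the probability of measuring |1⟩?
0.933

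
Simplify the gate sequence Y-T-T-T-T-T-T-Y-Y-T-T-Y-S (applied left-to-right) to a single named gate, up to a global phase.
S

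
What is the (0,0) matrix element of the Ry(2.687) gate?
0.2253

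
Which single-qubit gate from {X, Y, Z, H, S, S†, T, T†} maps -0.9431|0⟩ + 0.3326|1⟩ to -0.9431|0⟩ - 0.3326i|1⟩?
S†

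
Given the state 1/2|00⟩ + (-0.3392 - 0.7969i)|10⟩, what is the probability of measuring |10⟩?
0.7501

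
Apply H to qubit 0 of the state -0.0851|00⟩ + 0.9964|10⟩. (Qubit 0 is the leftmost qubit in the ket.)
0.6444|00⟩ - 0.7647|10⟩

H on qubit 0 mixes each pair of kets that differ only in qubit 0: amplitudes (a, b) of (|…0…⟩, |…1…⟩) become ((a + b)/√2, (a − b)/√2). Kets absent from the input have amplitude 0.
(|00⟩, |10⟩): (a, b) = (-0.0851, 0.9964) → (0.6444, -0.7647)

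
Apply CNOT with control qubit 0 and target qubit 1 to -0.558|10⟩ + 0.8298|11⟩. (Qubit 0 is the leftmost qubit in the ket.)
0.8298|10⟩ - 0.558|11⟩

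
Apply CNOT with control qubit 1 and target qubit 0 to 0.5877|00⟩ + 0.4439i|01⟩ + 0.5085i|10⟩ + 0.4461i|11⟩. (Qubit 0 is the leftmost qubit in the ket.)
0.5877|00⟩ + 0.4461i|01⟩ + 0.5085i|10⟩ + 0.4439i|11⟩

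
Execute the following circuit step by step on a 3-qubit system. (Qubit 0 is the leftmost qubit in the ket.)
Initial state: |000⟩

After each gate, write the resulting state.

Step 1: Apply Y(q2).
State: i|001⟩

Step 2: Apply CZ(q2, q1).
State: i|001⟩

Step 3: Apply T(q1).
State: i|001⟩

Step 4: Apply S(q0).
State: i|001⟩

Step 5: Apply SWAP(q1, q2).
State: i|010⟩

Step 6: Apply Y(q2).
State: -|011⟩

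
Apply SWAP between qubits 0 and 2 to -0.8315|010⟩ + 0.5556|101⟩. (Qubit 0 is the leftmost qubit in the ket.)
-0.8315|010⟩ + 0.5556|101⟩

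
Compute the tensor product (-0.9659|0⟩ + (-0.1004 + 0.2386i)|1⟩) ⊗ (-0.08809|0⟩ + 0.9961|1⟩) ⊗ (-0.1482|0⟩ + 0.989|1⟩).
-0.01261|000⟩ + 0.08415|001⟩ + 0.1426|010⟩ - 0.9515|011⟩ + (-0.001311 + 0.003115i)|100⟩ + (0.008747 - 0.02079i)|101⟩ + (0.01482 - 0.03522i)|110⟩ + (-0.09891 + 0.2351i)|111⟩

amp(|b₁b₂…⟩) = product of the factor amplitudes for bits b₁, b₂, …; only kets whose every factor amplitude is nonzero survive.
|000⟩: (-0.9659)(-0.08809)(-0.1482) = -0.01261
|001⟩: (-0.9659)(-0.08809)(0.989) = 0.08415
|010⟩: (-0.9659)(0.9961)(-0.1482) = 0.1426
|011⟩: (-0.9659)(0.9961)(0.989) = -0.9515
|100⟩: (-0.1004 + 0.2386i)(-0.08809)(-0.1482) = (-0.001311 + 0.003115i)
|101⟩: (-0.1004 + 0.2386i)(-0.08809)(0.989) = (0.008747 - 0.02079i)
|110⟩: (-0.1004 + 0.2386i)(0.9961)(-0.1482) = (0.01482 - 0.03522i)
|111⟩: (-0.1004 + 0.2386i)(0.9961)(0.989) = (-0.09891 + 0.2351i)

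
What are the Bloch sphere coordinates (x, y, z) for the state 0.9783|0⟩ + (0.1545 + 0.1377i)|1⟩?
(0.3023, 0.2694, 0.9142)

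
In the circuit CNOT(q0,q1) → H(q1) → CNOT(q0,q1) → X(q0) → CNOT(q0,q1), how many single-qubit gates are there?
2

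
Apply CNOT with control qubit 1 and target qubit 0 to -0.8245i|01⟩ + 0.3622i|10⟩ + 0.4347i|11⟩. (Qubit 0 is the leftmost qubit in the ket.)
0.4347i|01⟩ + 0.3622i|10⟩ - 0.8245i|11⟩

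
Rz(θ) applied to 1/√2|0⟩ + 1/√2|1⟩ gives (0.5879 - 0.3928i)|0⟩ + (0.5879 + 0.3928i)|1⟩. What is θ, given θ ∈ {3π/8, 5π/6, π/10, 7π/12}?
3π/8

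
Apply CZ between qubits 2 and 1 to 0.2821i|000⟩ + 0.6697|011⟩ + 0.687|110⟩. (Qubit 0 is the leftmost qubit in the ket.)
0.2821i|000⟩ - 0.6697|011⟩ + 0.687|110⟩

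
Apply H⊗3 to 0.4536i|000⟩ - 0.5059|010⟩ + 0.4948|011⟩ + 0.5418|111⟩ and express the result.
(0.1876 + 0.1604i)|000⟩ + (-0.5454 + 0.1604i)|001⟩ + (-0.1876 + 0.1604i)|010⟩ + (0.5454 + 0.1604i)|011⟩ + (-0.1955 + 0.1604i)|100⟩ + (-0.1622 + 0.1604i)|101⟩ + (0.1955 + 0.1604i)|110⟩ + (0.1622 + 0.1604i)|111⟩

H⊗3 gives amp(|y⟩) = (1/2√2) Σ_x (−1)^(x·y) amp(|x⟩), where x·y is the number of positions in which both x and y have a 1.
|000⟩: (0.4536i - 0.5059 + 0.4948 + 0.5418)/(2√2) = (0.1876 + 0.1604i)
|001⟩: (0.4536i - 0.5059 - 0.4948 - 0.5418)/(2√2) = (-0.5454 + 0.1604i)
|010⟩: (0.4536i + 0.5059 - 0.4948 - 0.5418)/(2√2) = (-0.1876 + 0.1604i)
|011⟩: (0.4536i + 0.5059 + 0.4948 + 0.5418)/(2√2) = (0.5454 + 0.1604i)
|100⟩: (0.4536i - 0.5059 + 0.4948 - 0.5418)/(2√2) = (-0.1955 + 0.1604i)
|101⟩: (0.4536i - 0.5059 - 0.4948 + 0.5418)/(2√2) = (-0.1622 + 0.1604i)
|110⟩: (0.4536i + 0.5059 - 0.4948 + 0.5418)/(2√2) = (0.1955 + 0.1604i)
|111⟩: (0.4536i + 0.5059 + 0.4948 - 0.5418)/(2√2) = (0.1622 + 0.1604i)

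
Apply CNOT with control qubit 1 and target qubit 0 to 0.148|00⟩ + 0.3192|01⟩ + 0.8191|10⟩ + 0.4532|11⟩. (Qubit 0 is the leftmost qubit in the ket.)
0.148|00⟩ + 0.4532|01⟩ + 0.8191|10⟩ + 0.3192|11⟩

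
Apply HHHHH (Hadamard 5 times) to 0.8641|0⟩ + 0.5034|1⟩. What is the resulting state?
0.967|0⟩ + 0.2551|1⟩

H² = I, so H^5 = H: a single Hadamard. With (a, b) = (0.8641, 0.5034), H gives ((a + b)/√2, (a − b)/√2) = (0.967, 0.2551).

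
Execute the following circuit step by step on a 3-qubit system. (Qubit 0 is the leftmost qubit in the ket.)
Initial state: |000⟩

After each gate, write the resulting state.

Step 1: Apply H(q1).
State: 1/√2|000⟩ + 1/√2|010⟩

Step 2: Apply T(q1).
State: 1/√2|000⟩ + (1/2 + (1/2)i)|010⟩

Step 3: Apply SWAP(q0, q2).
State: 1/√2|000⟩ + (1/2 + (1/2)i)|010⟩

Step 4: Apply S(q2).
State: 1/√2|000⟩ + (1/2 + (1/2)i)|010⟩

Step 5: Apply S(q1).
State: 1/√2|000⟩ + (-1/2 + (1/2)i)|010⟩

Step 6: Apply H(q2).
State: 1/2|000⟩ + 1/2|001⟩ + (-1/√8 + (1/√8)i)|010⟩ + (-1/√8 + (1/√8)i)|011⟩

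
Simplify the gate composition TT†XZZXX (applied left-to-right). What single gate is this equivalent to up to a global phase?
X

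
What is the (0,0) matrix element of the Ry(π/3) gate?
0.866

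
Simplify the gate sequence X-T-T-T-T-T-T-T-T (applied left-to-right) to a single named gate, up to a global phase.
X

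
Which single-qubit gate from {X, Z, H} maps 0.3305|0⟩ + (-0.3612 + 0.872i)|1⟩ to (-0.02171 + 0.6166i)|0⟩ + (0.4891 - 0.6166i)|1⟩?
H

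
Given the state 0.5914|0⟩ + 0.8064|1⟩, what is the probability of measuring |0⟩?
0.3498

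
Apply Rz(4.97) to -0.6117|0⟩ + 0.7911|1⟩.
(0.4845 + 0.3734i)|0⟩ + (-0.6266 + 0.4829i)|1⟩

Rz(4.97) = [[e^(−iθ/2), 0], [0, e^(iθ/2)]] with e^(±iθ/2) = cos(θ/2) ± i·sin(θ/2); θ = 4.97, cos(θ/2) ≈ -0.792077, sin(θ/2) ≈ 0.610422.
With a = amp(|0⟩) = -0.6117 and b = amp(|1⟩) = 0.7911:
new amp(|0⟩) = (-0.792077 - 0.610422i)·a = (0.4845 + 0.3734i)
new amp(|1⟩) = (-0.792077 + 0.610422i)·b = (-0.6266 + 0.4829i)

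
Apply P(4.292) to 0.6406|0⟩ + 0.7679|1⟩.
0.6406|0⟩ + (-0.3134 - 0.701i)|1⟩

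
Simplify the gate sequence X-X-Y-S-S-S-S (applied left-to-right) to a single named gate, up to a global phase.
Y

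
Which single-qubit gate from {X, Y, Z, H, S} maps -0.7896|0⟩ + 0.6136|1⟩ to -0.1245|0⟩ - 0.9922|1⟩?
H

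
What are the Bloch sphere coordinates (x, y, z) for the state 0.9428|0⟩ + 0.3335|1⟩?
(0.6288, 0, 0.7776)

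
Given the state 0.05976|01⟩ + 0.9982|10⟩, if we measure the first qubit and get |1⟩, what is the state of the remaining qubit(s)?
|0⟩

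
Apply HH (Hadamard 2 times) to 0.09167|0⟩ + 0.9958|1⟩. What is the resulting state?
0.09167|0⟩ + 0.9958|1⟩

H² = I, so an even number of Hadamards cancels: H^2 = I and the state is unchanged.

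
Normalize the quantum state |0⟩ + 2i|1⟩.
1/√5|0⟩ + 0.8944i|1⟩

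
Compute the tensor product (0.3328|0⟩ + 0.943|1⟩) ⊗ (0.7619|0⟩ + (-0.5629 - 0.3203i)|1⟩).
0.2536|00⟩ + (-0.1873 - 0.1066i)|01⟩ + 0.7185|10⟩ + (-0.5308 - 0.302i)|11⟩

amp(|b₁b₂…⟩) = product of the factor amplitudes for bits b₁, b₂, …; only kets whose every factor amplitude is nonzero survive.
|00⟩: (0.3328)(0.7619) = 0.2536
|01⟩: (0.3328)(-0.5629 - 0.3203i) = (-0.1873 - 0.1066i)
|10⟩: (0.943)(0.7619) = 0.7185
|11⟩: (0.943)(-0.5629 - 0.3203i) = (-0.5308 - 0.302i)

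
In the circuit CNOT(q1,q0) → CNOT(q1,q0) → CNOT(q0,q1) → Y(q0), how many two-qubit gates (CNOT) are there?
3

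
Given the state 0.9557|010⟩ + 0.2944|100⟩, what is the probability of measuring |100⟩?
0.08667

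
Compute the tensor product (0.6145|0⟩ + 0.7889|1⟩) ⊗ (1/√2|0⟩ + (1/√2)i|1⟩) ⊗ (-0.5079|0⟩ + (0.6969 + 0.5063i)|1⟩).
-0.2207|000⟩ + (0.3028 + 0.22i)|001⟩ - 0.2207i|010⟩ + (-0.22 + 0.3028i)|011⟩ - 0.2833|100⟩ + (0.3888 + 0.2824i)|101⟩ - 0.2833i|110⟩ + (-0.2824 + 0.3888i)|111⟩

amp(|b₁b₂…⟩) = product of the factor amplitudes for bits b₁, b₂, …; only kets whose every factor amplitude is nonzero survive.
|000⟩: (0.6145)(1/√2)(-0.5079) = -0.2207
|001⟩: (0.6145)(1/√2)(0.6969 + 0.5063i) = (0.3028 + 0.22i)
|010⟩: (0.6145)((1/√2)i)(-0.5079) = -0.2207i
|011⟩: (0.6145)((1/√2)i)(0.6969 + 0.5063i) = (-0.22 + 0.3028i)
|100⟩: (0.7889)(1/√2)(-0.5079) = -0.2833
|101⟩: (0.7889)(1/√2)(0.6969 + 0.5063i) = (0.3888 + 0.2824i)
|110⟩: (0.7889)((1/√2)i)(-0.5079) = -0.2833i
|111⟩: (0.7889)((1/√2)i)(0.6969 + 0.5063i) = (-0.2824 + 0.3888i)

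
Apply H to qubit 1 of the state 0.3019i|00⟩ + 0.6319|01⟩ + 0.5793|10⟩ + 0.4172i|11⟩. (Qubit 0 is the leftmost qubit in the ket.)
(0.4468 + 0.2135i)|00⟩ + (-0.4468 + 0.2135i)|01⟩ + (0.4096 + 0.295i)|10⟩ + (0.4096 - 0.295i)|11⟩

H on qubit 1 mixes each pair of kets that differ only in qubit 1: amplitudes (a, b) of (|…0…⟩, |…1…⟩) become ((a + b)/√2, (a − b)/√2). Kets absent from the input have amplitude 0.
(|00⟩, |01⟩): (a, b) = (0.3019i, 0.6319) → ((0.4468 + 0.2135i), (-0.4468 + 0.2135i))
(|10⟩, |11⟩): (a, b) = (0.5793, 0.4172i) → ((0.4096 + 0.295i), (0.4096 - 0.295i))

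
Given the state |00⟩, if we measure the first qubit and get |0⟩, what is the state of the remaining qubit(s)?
|0⟩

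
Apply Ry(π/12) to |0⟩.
0.9914|0⟩ + 0.1305|1⟩

Ry(π/12) = [[cos(θ/2), −sin(θ/2)], [sin(θ/2), cos(θ/2)]]; θ = π/12, cos(θ/2) ≈ 0.991445, sin(θ/2) ≈ 0.130526.
With a = amp(|0⟩) = 1 and b = amp(|1⟩) = 0:
new amp(|0⟩) = (0.991445)·a + (-0.130526)·b = 0.9914
new amp(|1⟩) = (0.130526)·a + (0.991445)·b = 0.1305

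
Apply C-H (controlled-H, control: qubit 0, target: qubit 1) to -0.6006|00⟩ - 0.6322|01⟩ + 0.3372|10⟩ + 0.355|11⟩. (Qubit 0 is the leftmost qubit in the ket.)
-0.6006|00⟩ - 0.6322|01⟩ + 0.4895|10⟩ - 0.01259|11⟩

C-H leaves the control-|0⟩ kets |00⟩, |01⟩ unchanged and applies H to qubit 1 on the control-|1⟩ pair (|10⟩, |11⟩).
H = [[1/√2, 1/√2], [1/√2, -1/√2]].
With a = amp(|10⟩) = 0.3372 and b = amp(|11⟩) = 0.355:
new amp(|10⟩) = (1/√2)·a + (1/√2)·b = 0.4895
new amp(|11⟩) = (1/√2)·a + (-1/√2)·b = -0.01259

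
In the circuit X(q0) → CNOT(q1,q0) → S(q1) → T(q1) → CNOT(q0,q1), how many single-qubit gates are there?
3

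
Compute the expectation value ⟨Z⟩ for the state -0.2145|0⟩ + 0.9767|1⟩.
-0.9079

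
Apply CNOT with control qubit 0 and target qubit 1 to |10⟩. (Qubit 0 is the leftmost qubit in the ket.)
|11⟩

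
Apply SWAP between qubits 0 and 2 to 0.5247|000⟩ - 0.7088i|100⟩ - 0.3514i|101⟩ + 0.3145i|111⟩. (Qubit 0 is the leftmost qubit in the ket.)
0.5247|000⟩ - 0.7088i|001⟩ - 0.3514i|101⟩ + 0.3145i|111⟩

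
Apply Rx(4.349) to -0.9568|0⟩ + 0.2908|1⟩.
(0.5432 - 0.2394i)|0⟩ + (-0.1651 + 0.7877i)|1⟩

Rx(4.349) = [[cos(θ/2), −i·sin(θ/2)], [−i·sin(θ/2), cos(θ/2)]]; θ = 4.349, cos(θ/2) ≈ -0.567695, sin(θ/2) ≈ 0.823239.
With a = amp(|0⟩) = -0.9568 and b = amp(|1⟩) = 0.2908:
new amp(|0⟩) = (-0.567695)·a + (-0.823239i)·b = (0.5432 - 0.2394i)
new amp(|1⟩) = (-0.823239i)·a + (-0.567695)·b = (-0.1651 + 0.7877i)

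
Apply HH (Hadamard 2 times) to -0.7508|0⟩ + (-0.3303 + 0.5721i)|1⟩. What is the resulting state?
-0.7508|0⟩ + (-0.3303 + 0.5721i)|1⟩

H² = I, so an even number of Hadamards cancels: H^2 = I and the state is unchanged.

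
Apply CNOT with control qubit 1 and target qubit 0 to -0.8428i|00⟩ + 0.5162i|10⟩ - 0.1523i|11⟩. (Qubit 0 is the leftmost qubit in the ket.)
-0.8428i|00⟩ - 0.1523i|01⟩ + 0.5162i|10⟩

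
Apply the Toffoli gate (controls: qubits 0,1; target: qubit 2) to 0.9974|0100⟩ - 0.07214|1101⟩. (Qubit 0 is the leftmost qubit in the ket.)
0.9974|0100⟩ - 0.07214|1111⟩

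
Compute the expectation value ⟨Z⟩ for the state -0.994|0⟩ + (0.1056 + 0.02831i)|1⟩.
0.9761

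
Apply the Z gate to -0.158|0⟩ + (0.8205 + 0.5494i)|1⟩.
-0.158|0⟩ + (-0.8205 - 0.5494i)|1⟩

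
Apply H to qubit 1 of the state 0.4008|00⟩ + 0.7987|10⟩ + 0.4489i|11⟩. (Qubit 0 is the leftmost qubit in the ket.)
0.2834|00⟩ + 0.2834|01⟩ + (0.5648 + 0.3174i)|10⟩ + (0.5648 - 0.3174i)|11⟩

H on qubit 1 mixes each pair of kets that differ only in qubit 1: amplitudes (a, b) of (|…0…⟩, |…1…⟩) become ((a + b)/√2, (a − b)/√2). Kets absent from the input have amplitude 0.
(|00⟩, |01⟩): (a, b) = (0.4008, 0) → (0.2834, 0.2834)
(|10⟩, |11⟩): (a, b) = (0.7987, 0.4489i) → ((0.5648 + 0.3174i), (0.5648 - 0.3174i))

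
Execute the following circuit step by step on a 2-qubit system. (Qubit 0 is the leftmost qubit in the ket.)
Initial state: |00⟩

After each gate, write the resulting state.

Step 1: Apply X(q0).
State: |10⟩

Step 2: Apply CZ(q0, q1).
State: |10⟩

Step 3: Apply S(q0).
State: i|10⟩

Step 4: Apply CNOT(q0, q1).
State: i|11⟩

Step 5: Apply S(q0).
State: -|11⟩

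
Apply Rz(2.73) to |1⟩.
(0.2043 + 0.9789i)|1⟩

Rz(2.73) = [[e^(−iθ/2), 0], [0, e^(iθ/2)]] with e^(±iθ/2) = cos(θ/2) ± i·sin(θ/2); θ = 2.73, cos(θ/2) ≈ 0.204347, sin(θ/2) ≈ 0.978899.
With a = amp(|0⟩) = 0 and b = amp(|1⟩) = 1:
new amp(|0⟩) = (0.204347 - 0.978899i)·a = 0
new amp(|1⟩) = (0.204347 + 0.978899i)·b = (0.2043 + 0.9789i)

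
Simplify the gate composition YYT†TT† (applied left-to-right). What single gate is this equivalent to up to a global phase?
T†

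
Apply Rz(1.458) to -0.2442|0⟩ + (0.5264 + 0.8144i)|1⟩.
(-0.1821 + 0.1627i)|0⟩ + (-0.1499 + 0.9581i)|1⟩

Rz(1.458) = [[e^(−iθ/2), 0], [0, e^(iθ/2)]] with e^(±iθ/2) = cos(θ/2) ± i·sin(θ/2); θ = 1.458, cos(θ/2) ≈ 0.745841, sin(θ/2) ≈ 0.666124.
With a = amp(|0⟩) = -0.2442 and b = amp(|1⟩) = (0.5264 + 0.8144i):
new amp(|0⟩) = (0.745841 - 0.666124i)·a = (-0.1821 + 0.1627i)
new amp(|1⟩) = (0.745841 + 0.666124i)·b = (-0.1499 + 0.9581i)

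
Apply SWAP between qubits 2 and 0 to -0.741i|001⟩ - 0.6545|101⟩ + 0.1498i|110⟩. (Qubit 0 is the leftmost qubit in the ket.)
0.1498i|011⟩ - 0.741i|100⟩ - 0.6545|101⟩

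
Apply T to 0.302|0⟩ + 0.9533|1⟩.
0.302|0⟩ + (0.6741 + 0.6741i)|1⟩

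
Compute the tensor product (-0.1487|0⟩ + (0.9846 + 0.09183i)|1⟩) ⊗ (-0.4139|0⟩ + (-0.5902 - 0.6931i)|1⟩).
0.06155|00⟩ + (0.08776 + 0.1031i)|01⟩ + (-0.4075 - 0.03801i)|10⟩ + (-0.5175 - 0.7366i)|11⟩

amp(|b₁b₂…⟩) = product of the factor amplitudes for bits b₁, b₂, …; only kets whose every factor amplitude is nonzero survive.
|00⟩: (-0.1487)(-0.4139) = 0.06155
|01⟩: (-0.1487)(-0.5902 - 0.6931i) = (0.08776 + 0.1031i)
|10⟩: (0.9846 + 0.09183i)(-0.4139) = (-0.4075 - 0.03801i)
|11⟩: (0.9846 + 0.09183i)(-0.5902 - 0.6931i) = (-0.5175 - 0.7366i)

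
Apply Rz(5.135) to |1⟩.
(-0.8397 + 0.5431i)|1⟩

Rz(5.135) = [[e^(−iθ/2), 0], [0, e^(iθ/2)]] with e^(±iθ/2) = cos(θ/2) ± i·sin(θ/2); θ = 5.135, cos(θ/2) ≈ -0.839685, sin(θ/2) ≈ 0.543073.
With a = amp(|0⟩) = 0 and b = amp(|1⟩) = 1:
new amp(|0⟩) = (-0.839685 - 0.543073i)·a = 0
new amp(|1⟩) = (-0.839685 + 0.543073i)·b = (-0.8397 + 0.5431i)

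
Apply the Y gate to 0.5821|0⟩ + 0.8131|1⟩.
-0.8131i|0⟩ + 0.5821i|1⟩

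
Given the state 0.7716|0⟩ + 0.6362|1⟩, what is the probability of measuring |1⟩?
0.4048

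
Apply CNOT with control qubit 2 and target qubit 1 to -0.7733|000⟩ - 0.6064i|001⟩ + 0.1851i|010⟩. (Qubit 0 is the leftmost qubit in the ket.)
-0.7733|000⟩ + 0.1851i|010⟩ - 0.6064i|011⟩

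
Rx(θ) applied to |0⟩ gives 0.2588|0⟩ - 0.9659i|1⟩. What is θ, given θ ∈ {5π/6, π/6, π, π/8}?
5π/6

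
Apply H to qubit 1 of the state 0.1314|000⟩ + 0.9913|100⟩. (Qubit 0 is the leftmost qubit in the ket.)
0.09291|000⟩ + 0.09291|010⟩ + 0.701|100⟩ + 0.701|110⟩

H on qubit 1 mixes each pair of kets that differ only in qubit 1: amplitudes (a, b) of (|…0…⟩, |…1…⟩) become ((a + b)/√2, (a − b)/√2). Kets absent from the input have amplitude 0.
(|000⟩, |010⟩): (a, b) = (0.1314, 0) → (0.09291, 0.09291)
(|100⟩, |110⟩): (a, b) = (0.9913, 0) → (0.701, 0.701)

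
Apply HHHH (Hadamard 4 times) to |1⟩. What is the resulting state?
|1⟩

H² = I, so an even number of Hadamards cancels: H^4 = I and the state is unchanged.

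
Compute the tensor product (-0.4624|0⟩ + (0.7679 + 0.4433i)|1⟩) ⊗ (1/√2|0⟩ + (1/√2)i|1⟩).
-0.327|00⟩ - 0.327i|01⟩ + (0.543 + 0.3135i)|10⟩ + (-0.3135 + 0.543i)|11⟩

amp(|b₁b₂…⟩) = product of the factor amplitudes for bits b₁, b₂, …; only kets whose every factor amplitude is nonzero survive.
|00⟩: (-0.4624)(1/√2) = -0.327
|01⟩: (-0.4624)((1/√2)i) = -0.327i
|10⟩: (0.7679 + 0.4433i)(1/√2) = (0.543 + 0.3135i)
|11⟩: (0.7679 + 0.4433i)((1/√2)i) = (-0.3135 + 0.543i)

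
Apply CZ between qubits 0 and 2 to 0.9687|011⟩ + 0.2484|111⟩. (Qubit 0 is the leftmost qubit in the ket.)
0.9687|011⟩ - 0.2484|111⟩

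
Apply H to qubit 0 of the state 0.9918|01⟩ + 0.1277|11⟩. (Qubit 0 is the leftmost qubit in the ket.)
0.7916|01⟩ + 0.611|11⟩

H on qubit 0 mixes each pair of kets that differ only in qubit 0: amplitudes (a, b) of (|…0…⟩, |…1…⟩) become ((a + b)/√2, (a − b)/√2). Kets absent from the input have amplitude 0.
(|01⟩, |11⟩): (a, b) = (0.9918, 0.1277) → (0.7916, 0.611)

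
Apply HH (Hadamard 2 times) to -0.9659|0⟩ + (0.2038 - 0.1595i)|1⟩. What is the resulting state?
-0.9659|0⟩ + (0.2038 - 0.1595i)|1⟩

H² = I, so an even number of Hadamards cancels: H^2 = I and the state is unchanged.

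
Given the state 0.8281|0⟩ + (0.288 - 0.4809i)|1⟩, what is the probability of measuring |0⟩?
0.6857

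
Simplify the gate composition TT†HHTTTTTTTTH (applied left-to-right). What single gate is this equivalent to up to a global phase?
H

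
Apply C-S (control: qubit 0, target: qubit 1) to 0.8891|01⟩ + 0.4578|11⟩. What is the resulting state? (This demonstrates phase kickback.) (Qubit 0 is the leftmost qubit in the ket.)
0.8891|01⟩ + 0.4578i|11⟩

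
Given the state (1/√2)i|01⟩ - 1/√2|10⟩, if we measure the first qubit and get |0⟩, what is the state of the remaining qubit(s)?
i|1⟩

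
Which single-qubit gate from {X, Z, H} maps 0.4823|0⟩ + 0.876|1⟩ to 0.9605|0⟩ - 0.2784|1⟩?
H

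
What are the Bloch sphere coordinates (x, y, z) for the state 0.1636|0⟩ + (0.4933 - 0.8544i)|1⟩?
(0.1614, -0.2796, -0.9466)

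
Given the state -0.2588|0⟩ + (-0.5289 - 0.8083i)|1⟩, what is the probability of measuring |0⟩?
0.06698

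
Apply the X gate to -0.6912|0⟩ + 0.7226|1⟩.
0.7226|0⟩ - 0.6912|1⟩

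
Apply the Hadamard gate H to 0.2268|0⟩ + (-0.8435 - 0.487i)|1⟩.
(-0.4361 - 0.3444i)|0⟩ + (0.7568 + 0.3444i)|1⟩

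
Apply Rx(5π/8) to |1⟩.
-0.8315i|0⟩ + 0.5556|1⟩

Rx(5π/8) = [[cos(θ/2), −i·sin(θ/2)], [−i·sin(θ/2), cos(θ/2)]]; θ = 5π/8, cos(θ/2) ≈ 0.55557, sin(θ/2) ≈ 0.83147.
With a = amp(|0⟩) = 0 and b = amp(|1⟩) = 1:
new amp(|0⟩) = (0.55557)·a + (-0.83147i)·b = -0.8315i
new amp(|1⟩) = (-0.83147i)·a + (0.55557)·b = 0.5556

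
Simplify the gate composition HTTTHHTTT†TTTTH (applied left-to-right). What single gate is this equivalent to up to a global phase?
I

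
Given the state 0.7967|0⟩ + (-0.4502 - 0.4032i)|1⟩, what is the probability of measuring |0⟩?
0.6347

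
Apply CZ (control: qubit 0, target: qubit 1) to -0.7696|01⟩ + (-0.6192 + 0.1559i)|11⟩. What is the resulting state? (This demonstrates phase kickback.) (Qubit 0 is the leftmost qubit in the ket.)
-0.7696|01⟩ + (0.6192 - 0.1559i)|11⟩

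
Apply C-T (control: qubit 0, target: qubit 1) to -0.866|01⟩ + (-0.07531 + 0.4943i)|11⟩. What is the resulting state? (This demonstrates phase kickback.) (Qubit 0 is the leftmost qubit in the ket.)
-0.866|01⟩ + (-0.4028 + 0.2963i)|11⟩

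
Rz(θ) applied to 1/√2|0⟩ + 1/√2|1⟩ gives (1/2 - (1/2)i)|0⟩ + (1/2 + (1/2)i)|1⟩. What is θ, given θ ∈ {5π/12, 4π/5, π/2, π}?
π/2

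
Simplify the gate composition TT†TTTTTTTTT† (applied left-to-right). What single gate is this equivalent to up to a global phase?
T†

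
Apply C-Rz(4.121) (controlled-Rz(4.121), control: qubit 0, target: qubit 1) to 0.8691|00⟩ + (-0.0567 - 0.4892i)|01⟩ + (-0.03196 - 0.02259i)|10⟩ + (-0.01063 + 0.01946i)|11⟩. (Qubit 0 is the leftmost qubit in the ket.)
0.8691|00⟩ + (-0.0567 - 0.4892i)|01⟩ + (-0.004902 + 0.03883i)|10⟩ + (-0.01217 - 0.01853i)|11⟩

C-Rz(4.121) leaves the control-|0⟩ kets |00⟩, |01⟩ unchanged and applies Rz(4.121) to qubit 1 on the control-|1⟩ pair (|10⟩, |11⟩).
Rz(4.121) = [[e^(−iθ/2), 0], [0, e^(iθ/2)]] with e^(±iθ/2) = cos(θ/2) ± i·sin(θ/2); θ = 4.121, cos(θ/2) ≈ -0.470364, sin(θ/2) ≈ 0.882472.
With a = amp(|10⟩) = (-0.03196 - 0.02259i) and b = amp(|11⟩) = (-0.01063 + 0.01946i):
new amp(|10⟩) = (-0.470364 - 0.882472i)·a = (-0.004902 + 0.03883i)
new amp(|11⟩) = (-0.470364 + 0.882472i)·b = (-0.01217 - 0.01853i)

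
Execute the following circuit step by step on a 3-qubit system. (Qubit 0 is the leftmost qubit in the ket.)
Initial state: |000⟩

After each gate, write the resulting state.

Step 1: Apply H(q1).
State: 1/√2|000⟩ + 1/√2|010⟩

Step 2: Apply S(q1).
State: 1/√2|000⟩ + (1/√2)i|010⟩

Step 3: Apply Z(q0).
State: 1/√2|000⟩ + (1/√2)i|010⟩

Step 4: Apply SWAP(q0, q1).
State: 1/√2|000⟩ + (1/√2)i|100⟩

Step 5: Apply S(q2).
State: 1/√2|000⟩ + (1/√2)i|100⟩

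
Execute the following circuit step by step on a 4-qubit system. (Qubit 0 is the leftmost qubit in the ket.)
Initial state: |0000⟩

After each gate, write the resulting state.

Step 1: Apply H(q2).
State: 1/√2|0000⟩ + 1/√2|0010⟩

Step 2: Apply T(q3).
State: 1/√2|0000⟩ + 1/√2|0010⟩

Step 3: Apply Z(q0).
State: 1/√2|0000⟩ + 1/√2|0010⟩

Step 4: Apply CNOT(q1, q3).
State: 1/√2|0000⟩ + 1/√2|0010⟩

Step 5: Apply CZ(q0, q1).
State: 1/√2|0000⟩ + 1/√2|0010⟩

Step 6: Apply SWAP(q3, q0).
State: 1/√2|0000⟩ + 1/√2|0010⟩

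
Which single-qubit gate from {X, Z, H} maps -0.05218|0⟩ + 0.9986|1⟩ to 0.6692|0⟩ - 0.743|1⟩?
H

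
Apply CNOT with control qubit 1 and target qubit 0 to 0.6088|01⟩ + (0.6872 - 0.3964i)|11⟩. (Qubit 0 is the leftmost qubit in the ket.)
(0.6872 - 0.3964i)|01⟩ + 0.6088|11⟩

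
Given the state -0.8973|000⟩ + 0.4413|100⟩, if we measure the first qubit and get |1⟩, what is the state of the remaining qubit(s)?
|00⟩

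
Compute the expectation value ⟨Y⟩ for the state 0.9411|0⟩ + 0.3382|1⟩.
0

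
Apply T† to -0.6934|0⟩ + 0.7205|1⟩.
-0.6934|0⟩ + (0.5095 - 0.5095i)|1⟩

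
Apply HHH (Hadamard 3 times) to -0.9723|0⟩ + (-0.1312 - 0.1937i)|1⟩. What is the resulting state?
(-0.7803 - 0.137i)|0⟩ + (-0.5947 + 0.137i)|1⟩

H² = I, so H^3 = H: a single Hadamard. With (a, b) = (-0.9723, (-0.1312 - 0.1937i)), H gives ((a + b)/√2, (a − b)/√2) = ((-0.7803 - 0.137i), (-0.5947 + 0.137i)).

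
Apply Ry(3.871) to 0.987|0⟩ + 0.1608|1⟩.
-0.5023|0⟩ + 0.8647|1⟩

Ry(3.871) = [[cos(θ/2), −sin(θ/2)], [sin(θ/2), cos(θ/2)]]; θ = 3.871, cos(θ/2) ≈ -0.356672, sin(θ/2) ≈ 0.934229.
With a = amp(|0⟩) = 0.987 and b = amp(|1⟩) = 0.1608:
new amp(|0⟩) = (-0.356672)·a + (-0.934229)·b = -0.5023
new amp(|1⟩) = (0.934229)·a + (-0.356672)·b = 0.8647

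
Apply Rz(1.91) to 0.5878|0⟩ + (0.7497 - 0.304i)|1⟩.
(0.3395 - 0.4798i)|0⟩ + (0.6812 + 0.4364i)|1⟩

Rz(1.91) = [[e^(−iθ/2), 0], [0, e^(iθ/2)]] with e^(±iθ/2) = cos(θ/2) ± i·sin(θ/2); θ = 1.91, cos(θ/2) ≈ 0.577609, sin(θ/2) ≈ 0.816314.
With a = amp(|0⟩) = 0.5878 and b = amp(|1⟩) = (0.7497 - 0.304i):
new amp(|0⟩) = (0.577609 - 0.816314i)·a = (0.3395 - 0.4798i)
new amp(|1⟩) = (0.577609 + 0.816314i)·b = (0.6812 + 0.4364i)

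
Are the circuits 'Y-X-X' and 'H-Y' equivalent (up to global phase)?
No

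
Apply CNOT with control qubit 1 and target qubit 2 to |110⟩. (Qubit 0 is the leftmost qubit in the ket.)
|111⟩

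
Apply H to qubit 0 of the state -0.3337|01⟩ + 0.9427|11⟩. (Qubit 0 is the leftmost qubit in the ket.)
0.4306|01⟩ - 0.9026|11⟩

H on qubit 0 mixes each pair of kets that differ only in qubit 0: amplitudes (a, b) of (|…0…⟩, |…1…⟩) become ((a + b)/√2, (a − b)/√2). Kets absent from the input have amplitude 0.
(|01⟩, |11⟩): (a, b) = (-0.3337, 0.9427) → (0.4306, -0.9026)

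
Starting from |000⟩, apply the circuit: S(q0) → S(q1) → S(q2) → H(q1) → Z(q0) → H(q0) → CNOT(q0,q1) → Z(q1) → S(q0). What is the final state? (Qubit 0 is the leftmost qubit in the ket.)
1/2|000⟩ - 1/2|010⟩ + (1/2)i|100⟩ - (1/2)i|110⟩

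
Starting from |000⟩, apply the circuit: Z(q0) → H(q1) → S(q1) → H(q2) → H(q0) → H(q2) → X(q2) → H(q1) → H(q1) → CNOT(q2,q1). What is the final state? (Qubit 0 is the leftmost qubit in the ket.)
(1/2)i|001⟩ + 1/2|011⟩ + (1/2)i|101⟩ + 1/2|111⟩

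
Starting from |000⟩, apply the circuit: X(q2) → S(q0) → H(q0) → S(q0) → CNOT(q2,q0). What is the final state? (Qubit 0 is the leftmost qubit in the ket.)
(1/√2)i|001⟩ + 1/√2|101⟩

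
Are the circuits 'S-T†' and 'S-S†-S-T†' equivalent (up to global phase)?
Yes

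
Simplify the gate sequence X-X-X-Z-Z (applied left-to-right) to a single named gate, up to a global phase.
X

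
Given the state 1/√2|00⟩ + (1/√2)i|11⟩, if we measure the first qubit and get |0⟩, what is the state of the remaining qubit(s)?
|0⟩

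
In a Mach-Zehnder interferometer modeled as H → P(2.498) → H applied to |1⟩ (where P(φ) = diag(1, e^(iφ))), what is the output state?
(0.9 - 0.3i)|0⟩ + (0.1 + 0.3i)|1⟩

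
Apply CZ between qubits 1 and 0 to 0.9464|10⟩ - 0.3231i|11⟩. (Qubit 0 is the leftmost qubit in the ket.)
0.9464|10⟩ + 0.3231i|11⟩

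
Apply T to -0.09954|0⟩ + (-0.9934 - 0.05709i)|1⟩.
-0.09954|0⟩ + (-0.6621 - 0.7428i)|1⟩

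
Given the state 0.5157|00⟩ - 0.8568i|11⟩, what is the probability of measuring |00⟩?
0.2659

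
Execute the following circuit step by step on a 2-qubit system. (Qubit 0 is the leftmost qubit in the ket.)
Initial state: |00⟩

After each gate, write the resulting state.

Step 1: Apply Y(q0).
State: i|10⟩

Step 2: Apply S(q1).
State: i|10⟩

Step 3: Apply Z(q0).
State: -i|10⟩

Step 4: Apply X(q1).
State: -i|11⟩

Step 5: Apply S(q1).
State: |11⟩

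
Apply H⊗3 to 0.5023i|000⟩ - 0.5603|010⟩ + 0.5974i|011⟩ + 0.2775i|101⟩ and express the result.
(-0.1981 + 0.4869i)|000⟩ + (-0.1981 - 0.1317i)|001⟩ + (0.1981 + 0.06449i)|010⟩ + (0.1981 + 0.2907i)|011⟩ + (-0.1981 + 0.2907i)|100⟩ + (-0.1981 + 0.06449i)|101⟩ + (0.1981 - 0.1317i)|110⟩ + (0.1981 + 0.4869i)|111⟩

H⊗3 gives amp(|y⟩) = (1/2√2) Σ_x (−1)^(x·y) amp(|x⟩), where x·y is the number of positions in which both x and y have a 1.
|000⟩: (0.5023i - 0.5603 + 0.5974i + 0.2775i)/(2√2) = (-0.1981 + 0.4869i)
|001⟩: (0.5023i - 0.5603 - 0.5974i - 0.2775i)/(2√2) = (-0.1981 - 0.1317i)
|010⟩: (0.5023i + 0.5603 - 0.5974i + 0.2775i)/(2√2) = (0.1981 + 0.06449i)
|011⟩: (0.5023i + 0.5603 + 0.5974i - 0.2775i)/(2√2) = (0.1981 + 0.2907i)
|100⟩: (0.5023i - 0.5603 + 0.5974i - 0.2775i)/(2√2) = (-0.1981 + 0.2907i)
|101⟩: (0.5023i - 0.5603 - 0.5974i + 0.2775i)/(2√2) = (-0.1981 + 0.06449i)
|110⟩: (0.5023i + 0.5603 - 0.5974i - 0.2775i)/(2√2) = (0.1981 - 0.1317i)
|111⟩: (0.5023i + 0.5603 + 0.5974i + 0.2775i)/(2√2) = (0.1981 + 0.4869i)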